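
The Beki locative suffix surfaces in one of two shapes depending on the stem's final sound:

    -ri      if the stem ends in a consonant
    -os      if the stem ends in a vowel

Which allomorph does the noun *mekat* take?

*mekat* — final sound /t/ (a consonant) → -ri.

-ri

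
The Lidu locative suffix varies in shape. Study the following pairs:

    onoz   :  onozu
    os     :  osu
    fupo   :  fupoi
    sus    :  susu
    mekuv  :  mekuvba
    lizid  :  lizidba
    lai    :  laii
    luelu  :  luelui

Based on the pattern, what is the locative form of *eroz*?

erozu

The alternation tracks the final sound of the stem — -u when the stem ends in a sibilant (*onoz*, *os*, *sus*); -ba when the stem ends in a non-sibilant consonant (*mekuv*, *lizid*); -i when the stem ends in a vowel (*fupo*, *lai*, *luelu*).
The final sound of *eroz* is /z/, which is a sibilant, so the suffix is -u, giving *erozu*.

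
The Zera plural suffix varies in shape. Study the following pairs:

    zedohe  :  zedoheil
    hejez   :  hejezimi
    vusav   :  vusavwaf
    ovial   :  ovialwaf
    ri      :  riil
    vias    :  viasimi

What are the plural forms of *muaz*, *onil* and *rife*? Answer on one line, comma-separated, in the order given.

muazimi, onilwaf, rifeil

The suffix is conditioned by the final sound: -imi when the stem ends in a sibilant (*hejez*, *vias*); -waf when the stem ends in a non-sibilant consonant (*vusav*, *ovial*); -il when the stem ends in a vowel (*zedohe*, *ri*).
Since the final sound of *muaz* is /z/ (a sibilant), it takes -imi, giving *muazimi*.
The final sound of *onil* is /l/, which is a non-sibilant consonant, so the suffix is -waf, giving *onilwaf*.
The final sound of *rife* is /e/, which is a vowel, so the suffix is -il, giving *rifeil*.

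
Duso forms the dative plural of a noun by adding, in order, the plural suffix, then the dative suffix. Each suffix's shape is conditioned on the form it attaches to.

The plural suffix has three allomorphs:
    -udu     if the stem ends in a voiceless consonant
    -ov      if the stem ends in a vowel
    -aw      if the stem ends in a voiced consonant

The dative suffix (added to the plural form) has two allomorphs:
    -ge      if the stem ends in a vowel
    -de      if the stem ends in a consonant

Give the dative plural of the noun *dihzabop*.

*dihzabop* — final sound /p/ (a voiceless consonant) → -udu → *dihzabopudu*.
The plural form *dihzabopudu* — final sound /u/ (a vowel) → -ge → *dihzabopuduge*.

dihzabopuduge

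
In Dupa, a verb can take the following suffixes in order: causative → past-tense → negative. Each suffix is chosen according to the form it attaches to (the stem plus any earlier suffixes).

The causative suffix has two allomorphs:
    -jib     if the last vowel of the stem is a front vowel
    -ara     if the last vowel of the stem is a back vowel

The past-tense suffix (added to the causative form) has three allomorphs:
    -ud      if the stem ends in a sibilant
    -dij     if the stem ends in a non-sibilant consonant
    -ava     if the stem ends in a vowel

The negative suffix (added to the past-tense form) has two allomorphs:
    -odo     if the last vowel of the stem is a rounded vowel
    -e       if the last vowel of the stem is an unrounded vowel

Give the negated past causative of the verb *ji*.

jijibdije

*ji* — last vowel /i/ (a front vowel) → -jib → *jijib*.
The causative form *jijib* — final sound /b/ (a non-sibilant consonant) → -dij → *jijibdij*.
The past-tense form *jijibdij*: last vowel = /i/, an unrounded vowel → -e → *jijibdije*.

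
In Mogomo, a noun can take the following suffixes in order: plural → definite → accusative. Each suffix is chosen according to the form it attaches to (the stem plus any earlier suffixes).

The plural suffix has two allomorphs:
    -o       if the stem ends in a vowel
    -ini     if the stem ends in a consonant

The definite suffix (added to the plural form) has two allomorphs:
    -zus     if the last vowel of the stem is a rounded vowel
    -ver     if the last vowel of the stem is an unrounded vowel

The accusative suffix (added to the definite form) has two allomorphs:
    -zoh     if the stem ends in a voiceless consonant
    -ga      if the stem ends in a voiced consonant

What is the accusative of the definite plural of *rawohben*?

rawohbeniniverga

*rawohben* — final sound /n/ (a consonant) → -ini → *rawohbenini*.
The plural form *rawohbenini* — last vowel /i/ (an unrounded vowel) → -ver → *rawohbeniniver*.
The definite form *rawohbeniniver* — final consonant /r/ (voiced) → -ga → *rawohbeniniverga*.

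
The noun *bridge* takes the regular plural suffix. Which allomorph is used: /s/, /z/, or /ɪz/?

/ɪz/

The stem *bridge* ends in a sibilant (/s, z, ʃ, ʒ, tʃ, dʒ/).
The plural suffix surfaces as /ɪz/ after sibilants, /s/ after other voiceless consonants, and /z/ after other voiced sounds.
So the plural -s on *bridge* is pronounced /ɪz/.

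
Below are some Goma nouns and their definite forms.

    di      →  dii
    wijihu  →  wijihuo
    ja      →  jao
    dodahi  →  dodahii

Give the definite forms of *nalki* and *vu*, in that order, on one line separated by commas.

The suffix is conditioned by the last vowel: -i when the last vowel of the stem is a front vowel (*di*, *dodahi*); -o when the last vowel of the stem is a back vowel (*wijihu*, *ja*).
Since the last vowel of *nalki* is /i/ (a front vowel), it takes -i, giving *nalkii*.
Since the last vowel of *vu* is /u/ (a back vowel), it takes -o, giving *vuo*.

nalkii, vuo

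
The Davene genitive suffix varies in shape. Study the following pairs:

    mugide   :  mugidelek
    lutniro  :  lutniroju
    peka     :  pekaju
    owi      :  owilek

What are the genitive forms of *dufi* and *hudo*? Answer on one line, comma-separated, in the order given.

dufilek, hudoju

Looking at the last vowel of each stem: -lek when the last vowel of the stem is a front vowel (*mugide*, *owi*); -ju when the last vowel of the stem is a back vowel (*lutniro*, *peka*).
*dufi*: last vowel = /i/, a front vowel → -lek → *dufilek*.
*hudo*: last vowel = /o/, a back vowel → -ju → *hudoju*.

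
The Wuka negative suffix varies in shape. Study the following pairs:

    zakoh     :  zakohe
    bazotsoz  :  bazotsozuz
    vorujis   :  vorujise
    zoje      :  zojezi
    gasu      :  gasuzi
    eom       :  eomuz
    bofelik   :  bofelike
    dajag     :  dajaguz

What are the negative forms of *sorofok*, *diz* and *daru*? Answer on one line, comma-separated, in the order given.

The alternation tracks the final sound of the stem — -e when the stem ends in a voiceless consonant (*zakoh*, *vorujis*, *bofelik*); -uz when the stem ends in a voiced consonant (*bazotsoz*, *eom*, *dajag*); -zi when the stem ends in a vowel (*zoje*, *gasu*).
Since the final sound of *sorofok* is /k/ (a voiceless consonant), it takes -e, giving *sorofoke*.
*diz*: final sound = /z/, a voiced consonant → -uz → *dizuz*.
*daru*: final sound = /u/, a vowel → -zi → *daruzi*.

sorofoke, dizuz, daruzi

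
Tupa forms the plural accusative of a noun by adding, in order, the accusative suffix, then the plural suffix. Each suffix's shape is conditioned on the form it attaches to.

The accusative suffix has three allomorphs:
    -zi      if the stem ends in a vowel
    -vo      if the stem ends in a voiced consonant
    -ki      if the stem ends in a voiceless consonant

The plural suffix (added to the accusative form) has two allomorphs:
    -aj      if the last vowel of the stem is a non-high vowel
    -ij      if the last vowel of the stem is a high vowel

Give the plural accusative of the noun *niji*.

nijiziij

*niji* — final sound /i/ (a vowel) → -zi → *nijizi*.
The last vowel of the accusative form *nijizi* is /i/, which is a high vowel, so the plural suffix is -ij, giving *nijiziij*.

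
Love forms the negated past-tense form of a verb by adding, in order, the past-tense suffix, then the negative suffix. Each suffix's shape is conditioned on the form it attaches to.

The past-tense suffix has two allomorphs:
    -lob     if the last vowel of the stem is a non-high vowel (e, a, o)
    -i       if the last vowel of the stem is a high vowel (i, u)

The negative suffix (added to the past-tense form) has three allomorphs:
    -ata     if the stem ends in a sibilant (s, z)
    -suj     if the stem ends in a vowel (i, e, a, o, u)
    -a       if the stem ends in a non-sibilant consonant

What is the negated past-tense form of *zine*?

The last vowel of *zine* is /e/, which is a non-high vowel, so the past-tense suffix is -lob, giving *zinelob*.
The past-tense form *zinelob*: final sound = /b/, a non-sibilant consonant → -a → *zineloba*.

zineloba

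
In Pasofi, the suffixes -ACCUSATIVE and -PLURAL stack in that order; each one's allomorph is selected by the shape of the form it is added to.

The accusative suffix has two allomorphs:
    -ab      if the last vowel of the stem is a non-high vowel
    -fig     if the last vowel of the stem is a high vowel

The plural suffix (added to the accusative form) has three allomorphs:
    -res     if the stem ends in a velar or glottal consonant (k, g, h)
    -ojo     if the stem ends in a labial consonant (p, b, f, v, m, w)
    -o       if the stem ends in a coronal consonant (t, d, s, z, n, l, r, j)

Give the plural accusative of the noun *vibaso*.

Since the last vowel of *vibaso* is /o/ (a non-high vowel), it takes -ab, giving *vibasoab*.
The accusative form *vibasoab* — final consonant /b/ (labial) → -ojo → *vibasoabojo*.

vibasoabojo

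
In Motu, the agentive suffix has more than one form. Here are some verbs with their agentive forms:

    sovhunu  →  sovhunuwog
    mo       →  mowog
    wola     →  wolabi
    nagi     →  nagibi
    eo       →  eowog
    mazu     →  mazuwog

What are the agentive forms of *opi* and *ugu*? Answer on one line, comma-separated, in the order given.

opibi, uguwog

The pattern is rounding harmony: -wog when the last vowel of the stem is a rounded vowel (*sovhunu*, *mo*, *eo*, *mazu*); -bi when the last vowel of the stem is an unrounded vowel (*wola*, *nagi*).
*opi* — last vowel /i/ (an unrounded vowel) → -bi → *opibi*.
The last vowel of *ugu* is /u/, which is a rounded vowel, so the suffix is -wog, giving *uguwog*.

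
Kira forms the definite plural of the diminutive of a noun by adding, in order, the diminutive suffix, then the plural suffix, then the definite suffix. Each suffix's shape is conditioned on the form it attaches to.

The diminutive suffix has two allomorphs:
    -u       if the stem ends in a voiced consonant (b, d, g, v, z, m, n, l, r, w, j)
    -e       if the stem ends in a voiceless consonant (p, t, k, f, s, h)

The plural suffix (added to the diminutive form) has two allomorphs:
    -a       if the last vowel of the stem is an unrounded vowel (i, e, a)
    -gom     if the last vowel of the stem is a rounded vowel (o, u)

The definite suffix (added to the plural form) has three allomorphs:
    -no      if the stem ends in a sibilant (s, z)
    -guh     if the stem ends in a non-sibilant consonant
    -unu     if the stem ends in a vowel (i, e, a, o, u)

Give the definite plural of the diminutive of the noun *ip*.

*ip* — final consonant /p/ (voiceless) → -e → *ipe*.
The last vowel of the diminutive form *ipe* is /e/, which is an unrounded vowel, so the plural suffix is -a, giving *ipea*.
The final sound of the plural form *ipea* is /a/, which is a vowel, so the definite suffix is -unu, giving *ipeaunu*.

ipeaunu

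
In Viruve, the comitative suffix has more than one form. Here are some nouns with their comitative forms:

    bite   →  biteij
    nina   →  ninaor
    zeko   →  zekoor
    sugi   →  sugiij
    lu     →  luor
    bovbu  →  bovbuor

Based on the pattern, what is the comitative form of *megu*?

meguor

Looking at the last vowel of each stem: -ij when the last vowel of the stem is a front vowel (*bite*, *sugi*); -or when the last vowel of the stem is a back vowel (*nina*, *zeko*, *lu*, *bovbu*).
*megu*: last vowel = /u/, a back vowel → -or → *meguor*.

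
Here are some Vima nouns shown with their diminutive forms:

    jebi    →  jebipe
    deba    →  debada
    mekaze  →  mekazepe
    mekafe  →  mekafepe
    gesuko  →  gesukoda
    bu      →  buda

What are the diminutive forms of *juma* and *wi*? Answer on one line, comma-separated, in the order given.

jumada, wipe

The alternation tracks the last vowel of the stem — -pe when the last vowel of the stem is a front vowel (*jebi*, *mekaze*, *mekafe*); -da when the last vowel of the stem is a back vowel (*deba*, *gesuko*, *bu*).
*juma* — last vowel /a/ (a back vowel) → -da → *jumada*.
The last vowel of *wi* is /i/, which is a front vowel, so the suffix is -pe, giving *wipe*.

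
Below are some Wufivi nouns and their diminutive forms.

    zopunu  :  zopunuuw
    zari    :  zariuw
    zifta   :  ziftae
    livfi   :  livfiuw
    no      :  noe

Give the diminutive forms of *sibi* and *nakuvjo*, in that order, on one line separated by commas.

Looking at the last vowel of each stem: -uw when the last vowel of the stem is a high vowel (*zopunu*, *zari*, *livfi*); -e when the last vowel of the stem is a non-high vowel (*zifta*, *no*).
Since the last vowel of *sibi* is /i/ (a high vowel), it takes -uw, giving *sibiuw*.
Since the last vowel of *nakuvjo* is /o/ (a non-high vowel), it takes -e, giving *nakuvjoe*.

sibiuw, nakuvjoe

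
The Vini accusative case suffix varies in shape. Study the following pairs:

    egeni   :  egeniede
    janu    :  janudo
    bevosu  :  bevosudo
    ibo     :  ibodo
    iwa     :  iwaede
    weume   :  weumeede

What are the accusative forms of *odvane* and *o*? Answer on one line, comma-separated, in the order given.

Looking at the last vowel of each stem: -do when the last vowel of the stem is a rounded vowel (*janu*, *bevosu*, *ibo*); -ede when the last vowel of the stem is an unrounded vowel (*egeni*, *iwa*, *weume*).
The last vowel of *odvane* is /e/, which is an unrounded vowel, so the suffix is -ede, giving *odvaneede*.
*o*: last vowel = /o/, a rounded vowel → -do → *odo*.

odvaneede, odo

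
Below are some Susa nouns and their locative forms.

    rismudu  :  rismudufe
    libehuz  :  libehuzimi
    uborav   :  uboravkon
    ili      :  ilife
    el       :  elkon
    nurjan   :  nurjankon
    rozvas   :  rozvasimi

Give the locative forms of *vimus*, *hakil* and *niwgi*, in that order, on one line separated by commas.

vimusimi, hakilkon, niwgife

The alternation tracks the final sound of the stem — -imi when the stem ends in a sibilant (*libehuz*, *rozvas*); -kon when the stem ends in a non-sibilant consonant (*uborav*, *el*, *nurjan*); -fe when the stem ends in a vowel (*rismudu*, *ili*).
The final sound of *vimus* is /s/, which is a sibilant, so the suffix is -imi, giving *vimusimi*.
The final sound of *hakil* is /l/, which is a non-sibilant consonant, so the suffix is -kon, giving *hakilkon*.
Since the final sound of *niwgi* is /i/ (a vowel), it takes -fe, giving *niwgife*.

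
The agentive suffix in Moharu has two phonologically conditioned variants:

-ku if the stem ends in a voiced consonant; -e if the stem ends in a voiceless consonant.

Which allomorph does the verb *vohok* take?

-e

The final consonant of *vohok* is /k/, which is voiceless, so the suffix is -e.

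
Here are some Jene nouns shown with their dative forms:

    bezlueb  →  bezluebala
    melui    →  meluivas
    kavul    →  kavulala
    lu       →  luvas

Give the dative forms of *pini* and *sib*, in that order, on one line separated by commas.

pinivas, sibala

The alternation tracks the final sound of the stem — -ala when the stem ends in a consonant (*bezlueb*, *kavul*); -vas when the stem ends in a vowel (*melui*, *lu*).
Since the final sound of *pini* is /i/ (a vowel), it takes -vas, giving *pinivas*.
Since the final sound of *sib* is /b/ (a consonant), it takes -ala, giving *sibala*.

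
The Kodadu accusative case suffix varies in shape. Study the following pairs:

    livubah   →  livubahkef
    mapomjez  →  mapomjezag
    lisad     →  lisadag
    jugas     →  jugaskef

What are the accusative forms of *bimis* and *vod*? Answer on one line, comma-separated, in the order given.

bimiskef, vodag

The alternation tracks the final consonant of the stem — -kef when the stem ends in a voiceless consonant (*livubah*, *jugas*); -ag when the stem ends in a voiced consonant (*mapomjez*, *lisad*).
*bimis* — final consonant /s/ (voiceless) → -kef → *bimiskef*.
*vod*: final consonant = /d/, voiced → -ag → *vodag*.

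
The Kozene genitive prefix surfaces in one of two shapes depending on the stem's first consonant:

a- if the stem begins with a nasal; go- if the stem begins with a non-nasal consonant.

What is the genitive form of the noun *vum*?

Since the first consonant of *vum* is /v/ (non-nasal), it takes go-, giving *govum*.

govum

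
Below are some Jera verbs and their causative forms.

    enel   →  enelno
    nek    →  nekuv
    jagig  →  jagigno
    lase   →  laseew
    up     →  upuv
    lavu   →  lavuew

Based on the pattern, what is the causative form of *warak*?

The suffix is conditioned by the final sound: -uv when the stem ends in a voiceless consonant (*nek*, *up*); -no when the stem ends in a voiced consonant (*enel*, *jagig*); -ew when the stem ends in a vowel (*lase*, *lavu*).
*warak* — final sound /k/ (a voiceless consonant) → -uv → *warakuv*.

warakuv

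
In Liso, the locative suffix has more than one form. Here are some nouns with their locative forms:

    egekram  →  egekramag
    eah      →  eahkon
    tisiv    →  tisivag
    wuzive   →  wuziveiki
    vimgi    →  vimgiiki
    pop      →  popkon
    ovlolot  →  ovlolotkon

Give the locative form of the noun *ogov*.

The pattern is voicing of the final sound: -kon when the stem ends in a voiceless consonant (*eah*, *pop*, *ovlolot*); -ag when the stem ends in a voiced consonant (*egekram*, *tisiv*); -iki when the stem ends in a vowel (*wuzive*, *vimgi*).
The final sound of *ogov* is /v/, which is a voiced consonant, so the suffix is -ag, giving *ogovag*.

ogovag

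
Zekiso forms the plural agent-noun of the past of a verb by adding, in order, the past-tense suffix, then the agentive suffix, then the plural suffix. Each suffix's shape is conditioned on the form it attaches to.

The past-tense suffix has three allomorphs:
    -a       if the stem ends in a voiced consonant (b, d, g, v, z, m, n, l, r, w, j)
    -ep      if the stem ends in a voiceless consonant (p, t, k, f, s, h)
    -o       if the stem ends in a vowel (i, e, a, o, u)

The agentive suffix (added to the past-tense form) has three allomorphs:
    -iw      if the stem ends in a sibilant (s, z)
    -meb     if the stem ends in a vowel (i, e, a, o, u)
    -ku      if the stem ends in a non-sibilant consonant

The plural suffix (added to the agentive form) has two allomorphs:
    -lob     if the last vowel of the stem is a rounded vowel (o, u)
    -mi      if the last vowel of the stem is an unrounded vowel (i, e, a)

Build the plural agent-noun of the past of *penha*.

penhaomebmi

*penha* — final sound /a/ (a vowel) → -o → *penhao*.
Since the final sound of the past-tense form *penhao* is /o/ (a vowel), it takes -meb, giving *penhaomeb*.
Since the last vowel of the agentive form *penhaomeb* is /e/ (an unrounded vowel), it takes -mi, giving *penhaomebmi*.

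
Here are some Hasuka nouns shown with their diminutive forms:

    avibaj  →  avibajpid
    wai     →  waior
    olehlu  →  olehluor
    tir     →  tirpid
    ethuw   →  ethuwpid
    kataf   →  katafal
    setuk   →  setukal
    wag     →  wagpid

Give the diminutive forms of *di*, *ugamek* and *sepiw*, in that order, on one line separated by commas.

dior, ugamekal, sepiwpid

Looking at the final sound of each stem: -al when the stem ends in a voiceless consonant (*kataf*, *setuk*); -pid when the stem ends in a voiced consonant (*avibaj*, *tir*, *ethuw*, *wag*); -or when the stem ends in a vowel (*wai*, *olehlu*).
Since the final sound of *di* is /i/ (a vowel), it takes -or, giving *dior*.
*ugamek* — final sound /k/ (a voiceless consonant) → -al → *ugamekal*.
*sepiw*: final sound = /w/, a voiced consonant → -pid → *sepiwpid*.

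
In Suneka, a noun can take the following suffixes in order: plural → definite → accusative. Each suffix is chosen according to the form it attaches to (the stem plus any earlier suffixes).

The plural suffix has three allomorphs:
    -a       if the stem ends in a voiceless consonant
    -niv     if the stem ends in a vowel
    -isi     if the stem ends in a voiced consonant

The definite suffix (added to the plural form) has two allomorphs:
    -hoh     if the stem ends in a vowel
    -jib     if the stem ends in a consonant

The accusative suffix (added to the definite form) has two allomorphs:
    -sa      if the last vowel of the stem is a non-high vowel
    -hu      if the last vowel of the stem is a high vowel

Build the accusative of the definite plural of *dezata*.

dezatanivjibhu

Since the final sound of *dezata* is /a/ (a vowel), it takes -niv, giving *dezataniv*.
Since the final sound of the plural form *dezataniv* is /v/ (a consonant), it takes -jib, giving *dezatanivjib*.
The definite form *dezatanivjib*: last vowel = /i/, a high vowel → -hu → *dezatanivjibhu*.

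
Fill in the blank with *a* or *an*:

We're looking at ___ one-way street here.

The indefinite article is chosen by the initial *sound* of the following word, not its spelling.
*one-way* begins with the sound /wʌ/ (*one* pronounced /wʌn/) — a consonant sound.
So the article is *a*: We're looking at a one-way street here.

a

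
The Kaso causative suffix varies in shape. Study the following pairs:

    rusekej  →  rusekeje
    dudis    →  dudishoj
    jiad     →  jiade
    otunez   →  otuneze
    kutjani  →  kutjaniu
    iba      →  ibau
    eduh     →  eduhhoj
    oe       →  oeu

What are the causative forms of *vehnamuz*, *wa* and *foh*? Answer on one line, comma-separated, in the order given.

The pattern is voicing of the final sound: -hoj when the stem ends in a voiceless consonant (*dudis*, *eduh*); -e when the stem ends in a voiced consonant (*rusekej*, *jiad*, *otunez*); -u when the stem ends in a vowel (*kutjani*, *iba*, *oe*).
The final sound of *vehnamuz* is /z/, which is a voiced consonant, so the suffix is -e, giving *vehnamuze*.
Since the final sound of *wa* is /a/ (a vowel), it takes -u, giving *wau*.
The final sound of *foh* is /h/, which is a voiceless consonant, so the suffix is -hoj, giving *fohhoj*.

vehnamuze, wau, fohhoj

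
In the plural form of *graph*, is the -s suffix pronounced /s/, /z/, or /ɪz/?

/s/

The stem *graph* ends in a voiceless non-sibilant consonant.
The plural suffix surfaces as /ɪz/ after sibilants, /s/ after other voiceless consonants, and /z/ after other voiced sounds.
So the plural -s on *graph* is pronounced /s/.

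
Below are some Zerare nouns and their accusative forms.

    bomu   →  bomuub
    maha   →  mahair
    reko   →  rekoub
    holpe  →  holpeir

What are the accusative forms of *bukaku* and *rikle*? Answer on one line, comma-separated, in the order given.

bukakuub, rikleir

The pattern is rounding harmony: -ub when the last vowel of the stem is a rounded vowel (*bomu*, *reko*); -ir when the last vowel of the stem is an unrounded vowel (*maha*, *holpe*).
*bukaku*: last vowel = /u/, a rounded vowel → -ub → *bukakuub*.
*rikle*: last vowel = /e/, an unrounded vowel → -ir → *rikleir*.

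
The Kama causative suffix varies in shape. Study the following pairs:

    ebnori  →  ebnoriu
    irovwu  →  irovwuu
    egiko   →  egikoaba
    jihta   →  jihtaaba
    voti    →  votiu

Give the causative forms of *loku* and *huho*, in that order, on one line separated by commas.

lokuu, huhoaba

The suffix is conditioned by the last vowel: -u when the last vowel of the stem is a high vowel (*ebnori*, *irovwu*, *voti*); -aba when the last vowel of the stem is a non-high vowel (*egiko*, *jihta*).
Since the last vowel of *loku* is /u/ (a high vowel), it takes -u, giving *lokuu*.
*huho*: last vowel = /o/, a non-high vowel → -aba → *huhoaba*.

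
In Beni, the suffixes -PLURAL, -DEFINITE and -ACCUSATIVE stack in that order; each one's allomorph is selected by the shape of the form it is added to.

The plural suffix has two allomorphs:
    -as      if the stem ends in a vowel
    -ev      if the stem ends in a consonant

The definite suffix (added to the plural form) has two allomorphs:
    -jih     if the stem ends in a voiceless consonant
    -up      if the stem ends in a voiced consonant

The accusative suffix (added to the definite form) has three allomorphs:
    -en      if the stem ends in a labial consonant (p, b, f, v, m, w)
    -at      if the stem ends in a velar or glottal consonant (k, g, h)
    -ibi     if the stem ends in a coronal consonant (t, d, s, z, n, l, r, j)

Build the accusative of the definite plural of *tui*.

tuiasjihat

*tui* — final sound /i/ (a vowel) → -as → *tuias*.
The plural form *tuias*: final consonant = /s/, voiceless → -jih → *tuiasjih*.
The definite form *tuiasjih* — final consonant /h/ (velar/glottal) → -at → *tuiasjihat*.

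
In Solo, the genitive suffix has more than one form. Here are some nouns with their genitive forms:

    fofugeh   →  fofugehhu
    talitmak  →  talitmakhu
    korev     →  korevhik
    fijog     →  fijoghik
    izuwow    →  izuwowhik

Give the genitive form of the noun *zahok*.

The pattern is voicing of the final consonant: -hu when the stem ends in a voiceless consonant (*fofugeh*, *talitmak*); -hik when the stem ends in a voiced consonant (*korev*, *fijog*, *izuwow*).
Since the final consonant of *zahok* is /k/ (voiceless), it takes -hu, giving *zahokhu*.

zahokhu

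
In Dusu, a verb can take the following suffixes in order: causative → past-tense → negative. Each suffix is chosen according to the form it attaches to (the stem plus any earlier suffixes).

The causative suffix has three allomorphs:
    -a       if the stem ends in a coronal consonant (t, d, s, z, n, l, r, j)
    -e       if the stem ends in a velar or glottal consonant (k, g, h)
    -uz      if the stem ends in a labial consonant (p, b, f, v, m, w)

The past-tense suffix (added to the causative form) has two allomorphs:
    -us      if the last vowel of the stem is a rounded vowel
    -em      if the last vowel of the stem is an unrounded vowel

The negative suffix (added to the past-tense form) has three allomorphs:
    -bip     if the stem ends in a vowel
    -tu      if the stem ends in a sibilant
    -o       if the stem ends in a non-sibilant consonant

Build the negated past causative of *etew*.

Since the final consonant of *etew* is /w/ (labial), it takes -uz, giving *etewuz*.
The causative form *etewuz* — last vowel /u/ (a rounded vowel) → -us → *etewuzus*.
The past-tense form *etewuzus*: final sound = /s/, a sibilant → -tu → *etewuzustu*.

etewuzustu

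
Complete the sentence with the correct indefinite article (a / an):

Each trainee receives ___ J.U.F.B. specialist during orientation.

The indefinite article is chosen by the initial *sound* of the following word, not its spelling.
The initialism *J.U.F.B.* is read letter by letter; the first letter, J, is pronounced /dʒeɪ/, which begins with a consonant sound.
So the article is *a*: Each trainee receives a J.U.F.B. specialist during orientation.

a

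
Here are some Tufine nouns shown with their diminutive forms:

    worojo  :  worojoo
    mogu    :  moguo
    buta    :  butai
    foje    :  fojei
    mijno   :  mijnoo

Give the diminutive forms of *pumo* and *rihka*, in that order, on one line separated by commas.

The alternation tracks the last vowel of the stem — -o when the last vowel of the stem is a rounded vowel (*worojo*, *mogu*, *mijno*); -i when the last vowel of the stem is an unrounded vowel (*buta*, *foje*).
*pumo* — last vowel /o/ (a rounded vowel) → -o → *pumoo*.
*rihka* — last vowel /a/ (an unrounded vowel) → -i → *rihkai*.

pumoo, rihkai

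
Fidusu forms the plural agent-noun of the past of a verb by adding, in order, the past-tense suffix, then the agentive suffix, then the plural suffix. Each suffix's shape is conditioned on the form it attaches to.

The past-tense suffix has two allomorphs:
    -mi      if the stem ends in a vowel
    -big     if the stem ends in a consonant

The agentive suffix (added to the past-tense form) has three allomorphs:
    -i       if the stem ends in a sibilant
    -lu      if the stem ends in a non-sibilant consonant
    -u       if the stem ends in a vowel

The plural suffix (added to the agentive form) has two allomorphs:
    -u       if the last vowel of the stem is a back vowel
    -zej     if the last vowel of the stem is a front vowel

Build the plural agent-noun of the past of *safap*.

safapbigluu

Since the final sound of *safap* is /p/ (a consonant), it takes -big, giving *safapbig*.
The past-tense form *safapbig*: final sound = /g/, a non-sibilant consonant → -lu → *safapbiglu*.
The agentive form *safapbiglu* — last vowel /u/ (a back vowel) → -u → *safapbigluu*.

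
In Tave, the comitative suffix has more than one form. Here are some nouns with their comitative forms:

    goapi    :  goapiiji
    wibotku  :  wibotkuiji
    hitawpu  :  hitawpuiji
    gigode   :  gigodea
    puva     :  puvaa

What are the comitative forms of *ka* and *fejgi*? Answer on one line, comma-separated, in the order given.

Looking at the last vowel of each stem: -iji when the last vowel of the stem is a high vowel (*goapi*, *wibotku*, *hitawpu*); -a when the last vowel of the stem is a non-high vowel (*gigode*, *puva*).
*ka*: last vowel = /a/, a non-high vowel → -a → *kaa*.
*fejgi* — last vowel /i/ (a high vowel) → -iji → *fejgiiji*.

kaa, fejgiiji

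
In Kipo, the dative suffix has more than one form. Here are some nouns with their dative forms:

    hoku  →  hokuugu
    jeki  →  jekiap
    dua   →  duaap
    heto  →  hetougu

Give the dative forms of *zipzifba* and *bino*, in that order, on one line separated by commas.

zipzifbaap, binougu

The suffix is conditioned by the last vowel: -ugu when the last vowel of the stem is a rounded vowel (*hoku*, *heto*); -ap when the last vowel of the stem is an unrounded vowel (*jeki*, *dua*).
Since the last vowel of *zipzifba* is /a/ (an unrounded vowel), it takes -ap, giving *zipzifbaap*.
The last vowel of *bino* is /o/, which is a rounded vowel, so the suffix is -ugu, giving *binougu*.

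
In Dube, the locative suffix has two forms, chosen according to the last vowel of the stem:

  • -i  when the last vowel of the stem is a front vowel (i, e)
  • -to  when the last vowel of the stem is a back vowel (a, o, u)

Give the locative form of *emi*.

emii

*emi* — last vowel /i/ (a front vowel) → -i → *emii*.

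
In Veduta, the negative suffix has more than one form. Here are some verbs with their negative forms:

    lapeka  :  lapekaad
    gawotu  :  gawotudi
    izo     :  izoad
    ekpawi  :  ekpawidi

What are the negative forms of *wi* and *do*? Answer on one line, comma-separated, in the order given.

widi, doad

Looking at the last vowel of each stem: -di when the last vowel of the stem is a high vowel (*gawotu*, *ekpawi*); -ad when the last vowel of the stem is a non-high vowel (*lapeka*, *izo*).
Since the last vowel of *wi* is /i/ (a high vowel), it takes -di, giving *widi*.
Since the last vowel of *do* is /o/ (a non-high vowel), it takes -ad, giving *doad*.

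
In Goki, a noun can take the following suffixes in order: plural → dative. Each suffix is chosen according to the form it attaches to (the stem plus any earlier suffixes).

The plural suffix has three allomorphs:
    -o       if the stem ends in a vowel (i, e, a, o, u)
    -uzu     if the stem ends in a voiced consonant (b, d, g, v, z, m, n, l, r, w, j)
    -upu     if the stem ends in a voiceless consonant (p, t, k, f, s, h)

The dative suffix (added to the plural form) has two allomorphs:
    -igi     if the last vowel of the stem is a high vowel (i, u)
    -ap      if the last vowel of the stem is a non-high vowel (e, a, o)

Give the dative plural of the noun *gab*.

The final sound of *gab* is /b/, which is a voiced consonant, so the plural suffix is -uzu, giving *gabuzu*.
The last vowel of the plural form *gabuzu* is /u/, which is a high vowel, so the dative suffix is -igi, giving *gabuzuigi*.

gabuzuigi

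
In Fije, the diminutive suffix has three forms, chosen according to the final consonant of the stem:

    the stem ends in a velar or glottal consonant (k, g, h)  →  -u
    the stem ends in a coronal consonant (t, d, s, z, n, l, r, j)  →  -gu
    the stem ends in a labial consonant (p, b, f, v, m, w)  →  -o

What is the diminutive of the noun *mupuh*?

mupuhu

The final consonant of *mupuh* is /h/, which is velar/glottal, so the suffix is -u, giving *mupuhu*.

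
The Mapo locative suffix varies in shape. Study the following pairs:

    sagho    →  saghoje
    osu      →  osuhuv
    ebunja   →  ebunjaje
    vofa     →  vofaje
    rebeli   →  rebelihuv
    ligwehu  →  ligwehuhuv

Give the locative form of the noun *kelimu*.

kelimuhuv

The pattern is height harmony: -huv when the last vowel of the stem is a high vowel (*osu*, *rebeli*, *ligwehu*); -je when the last vowel of the stem is a non-high vowel (*sagho*, *ebunja*, *vofa*).
The last vowel of *kelimu* is /u/, which is a high vowel, so the suffix is -huv, giving *kelimuhuv*.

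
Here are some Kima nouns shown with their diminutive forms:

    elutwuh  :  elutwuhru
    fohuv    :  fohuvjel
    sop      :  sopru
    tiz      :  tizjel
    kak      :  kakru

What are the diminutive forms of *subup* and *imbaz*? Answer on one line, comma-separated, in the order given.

subupru, imbazjel

The pattern is voicing of the final consonant: -ru when the stem ends in a voiceless consonant (*elutwuh*, *sop*, *kak*); -jel when the stem ends in a voiced consonant (*fohuv*, *tiz*).
The final consonant of *subup* is /p/, which is voiceless, so the suffix is -ru, giving *subupru*.
*imbaz*: final consonant = /z/, voiced → -jel → *imbazjel*.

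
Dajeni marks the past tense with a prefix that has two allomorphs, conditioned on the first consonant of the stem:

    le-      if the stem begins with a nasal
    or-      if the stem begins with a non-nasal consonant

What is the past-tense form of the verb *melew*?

Since the first consonant of *melew* is /m/ (a nasal), it takes le-, giving *lemelew*.

lemelew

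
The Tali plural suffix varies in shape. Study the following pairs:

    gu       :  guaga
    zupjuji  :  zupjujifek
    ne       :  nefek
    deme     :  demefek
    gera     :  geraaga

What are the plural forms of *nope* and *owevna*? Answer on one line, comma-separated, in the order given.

The alternation tracks the last vowel of the stem — -fek when the last vowel of the stem is a front vowel (*zupjuji*, *ne*, *deme*); -aga when the last vowel of the stem is a back vowel (*gu*, *gera*).
*nope* — last vowel /e/ (a front vowel) → -fek → *nopefek*.
*owevna*: last vowel = /a/, a back vowel → -aga → *owevnaaga*.

nopefek, owevnaaga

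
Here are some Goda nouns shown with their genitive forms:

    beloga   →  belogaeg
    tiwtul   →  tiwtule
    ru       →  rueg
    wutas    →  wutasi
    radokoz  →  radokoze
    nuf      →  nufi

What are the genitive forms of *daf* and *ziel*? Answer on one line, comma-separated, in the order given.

dafi, ziele

The alternation tracks the final sound of the stem — -i when the stem ends in a voiceless consonant (*wutas*, *nuf*); -e when the stem ends in a voiced consonant (*tiwtul*, *radokoz*); -eg when the stem ends in a vowel (*beloga*, *ru*).
The final sound of *daf* is /f/, which is a voiceless consonant, so the suffix is -i, giving *dafi*.
*ziel* — final sound /l/ (a voiced consonant) → -e → *ziele*.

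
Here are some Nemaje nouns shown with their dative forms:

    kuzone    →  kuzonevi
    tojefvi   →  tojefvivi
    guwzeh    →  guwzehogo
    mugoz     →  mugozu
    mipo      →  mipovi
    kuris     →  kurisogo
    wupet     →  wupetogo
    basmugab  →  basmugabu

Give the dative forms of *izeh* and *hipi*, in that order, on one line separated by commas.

The pattern is voicing of the final sound: -ogo when the stem ends in a voiceless consonant (*guwzeh*, *kuris*, *wupet*); -u when the stem ends in a voiced consonant (*mugoz*, *basmugab*); -vi when the stem ends in a vowel (*kuzone*, *tojefvi*, *mipo*).
*izeh*: final sound = /h/, a voiceless consonant → -ogo → *izehogo*.
*hipi*: final sound = /i/, a vowel → -vi → *hipivi*.

izehogo, hipivi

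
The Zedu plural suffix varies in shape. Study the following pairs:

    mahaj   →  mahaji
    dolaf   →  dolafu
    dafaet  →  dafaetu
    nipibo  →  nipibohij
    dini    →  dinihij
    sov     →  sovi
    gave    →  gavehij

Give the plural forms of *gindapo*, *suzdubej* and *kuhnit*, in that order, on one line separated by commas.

The pattern is voicing of the final sound: -u when the stem ends in a voiceless consonant (*dolaf*, *dafaet*); -i when the stem ends in a voiced consonant (*mahaj*, *sov*); -hij when the stem ends in a vowel (*nipibo*, *dini*, *gave*).
*gindapo*: final sound = /o/, a vowel → -hij → *gindapohij*.
*suzdubej* — final sound /j/ (a voiced consonant) → -i → *suzdubeji*.
*kuhnit* — final sound /t/ (a voiceless consonant) → -u → *kuhnitu*.

gindapohij, suzdubeji, kuhnitu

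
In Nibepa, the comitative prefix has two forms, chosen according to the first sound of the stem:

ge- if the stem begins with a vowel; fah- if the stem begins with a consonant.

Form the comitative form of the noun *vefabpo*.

fahvefabpo

*vefabpo*: first sound = /v/, a consonant → fah- → *fahvefabpo*.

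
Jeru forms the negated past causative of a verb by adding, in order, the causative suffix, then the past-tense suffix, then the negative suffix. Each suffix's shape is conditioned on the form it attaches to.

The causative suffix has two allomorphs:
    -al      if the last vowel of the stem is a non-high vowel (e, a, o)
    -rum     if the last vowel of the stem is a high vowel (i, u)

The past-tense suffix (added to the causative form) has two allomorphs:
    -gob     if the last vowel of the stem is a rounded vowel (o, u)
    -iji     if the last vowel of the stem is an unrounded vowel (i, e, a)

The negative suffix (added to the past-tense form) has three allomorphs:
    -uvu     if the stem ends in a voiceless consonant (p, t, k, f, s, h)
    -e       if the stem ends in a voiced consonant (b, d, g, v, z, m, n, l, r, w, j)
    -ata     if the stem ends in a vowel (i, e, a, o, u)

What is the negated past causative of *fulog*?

fulogalijiata

The last vowel of *fulog* is /o/, which is a non-high vowel, so the causative suffix is -al, giving *fulogal*.
Since the last vowel of the causative form *fulogal* is /a/ (an unrounded vowel), it takes -iji, giving *fulogaliji*.
The past-tense form *fulogaliji* — final sound /i/ (a vowel) → -ata → *fulogalijiata*.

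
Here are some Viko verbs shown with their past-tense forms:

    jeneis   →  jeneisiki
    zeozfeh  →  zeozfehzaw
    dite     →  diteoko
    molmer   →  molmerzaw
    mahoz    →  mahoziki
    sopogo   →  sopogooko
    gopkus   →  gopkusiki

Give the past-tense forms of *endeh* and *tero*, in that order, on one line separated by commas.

endehzaw, terooko

The pattern is sibilance of the final sound: -iki when the stem ends in a sibilant (*jeneis*, *mahoz*, *gopkus*); -zaw when the stem ends in a non-sibilant consonant (*zeozfeh*, *molmer*); -oko when the stem ends in a vowel (*dite*, *sopogo*).
The final sound of *endeh* is /h/, which is a non-sibilant consonant, so the suffix is -zaw, giving *endehzaw*.
*tero*: final sound = /o/, a vowel → -oko → *terooko*.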